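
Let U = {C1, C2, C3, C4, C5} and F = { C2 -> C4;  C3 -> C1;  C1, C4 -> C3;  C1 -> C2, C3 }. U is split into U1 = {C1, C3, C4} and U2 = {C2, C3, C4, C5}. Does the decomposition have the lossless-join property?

Yes

Common attributes: U1 ∩ U2 = {C3, C4}.
Closure of {C3, C4}: C3 → C1 applies, adding C1; C1 → C2, C3 applies, adding C2. So (C3, C4)⁺ = {C1, C2, C3, C4}.
This closure contains every attribute of U1, so U1 ∩ U2 → U1. The join is lossless.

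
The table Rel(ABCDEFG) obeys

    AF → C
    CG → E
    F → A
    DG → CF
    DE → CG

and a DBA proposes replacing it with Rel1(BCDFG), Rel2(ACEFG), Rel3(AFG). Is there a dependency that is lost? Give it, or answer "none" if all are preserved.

DE → CG

Check DE → CG: no single fragment contains all of {CDEG}, and the restricted closure of {DE} across the fragments never reaches {CG}.
AF → C is preserved.
CG → E is preserved.
F → A is preserved.
DG → CF is preserved.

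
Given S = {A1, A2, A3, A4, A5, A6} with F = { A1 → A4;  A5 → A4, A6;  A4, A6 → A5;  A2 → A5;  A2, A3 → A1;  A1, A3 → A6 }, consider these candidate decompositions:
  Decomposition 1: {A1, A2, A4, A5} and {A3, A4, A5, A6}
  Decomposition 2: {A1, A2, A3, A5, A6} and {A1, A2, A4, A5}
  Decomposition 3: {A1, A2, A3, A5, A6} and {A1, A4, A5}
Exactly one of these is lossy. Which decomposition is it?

Decomposition 1: common = {A4, A5}, closure = {A4, A5, A6} → lossy.
Decomposition 2: common = {A1, A2, A5}, closure = {A1, A2, A4, A5, A6} → lossless.
Decomposition 3: common = {A1, A5}, closure = {A1, A4, A5, A6} → lossless.

Decomposition 1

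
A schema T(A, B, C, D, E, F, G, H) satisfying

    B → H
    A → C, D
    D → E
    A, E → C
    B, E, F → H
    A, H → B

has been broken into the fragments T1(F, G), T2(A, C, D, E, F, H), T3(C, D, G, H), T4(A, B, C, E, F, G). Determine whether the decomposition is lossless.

No

Chase test. Columns are A, B, C, D, E, F, G, H; row i has aⱼ where attribute j ∈ Ti, else bᵢⱼ.
Initial tableau (one row per fragment):
  row 1: b11 b12 b13 b14 b15 a6 a7 b18
  row 2: a1 b22 a3 a4 a5 a6 b27 a8
  row 3: b31 b32 a3 a4 b35 b36 a7 a8
  row 4: a1 a2 a3 b44 a5 a6 a7 b48
Rows 2 and 4 agree on A; apply A→C, D and equate their C, D entries.
Rows 2 and 3 agree on D; apply D→E and equate their E entries.
No row becomes fully distinguished — the join is lossy.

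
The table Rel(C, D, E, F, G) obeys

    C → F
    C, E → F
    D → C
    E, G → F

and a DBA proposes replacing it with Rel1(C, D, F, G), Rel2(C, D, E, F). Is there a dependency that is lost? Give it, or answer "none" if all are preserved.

Check E, G → F: no single fragment contains all of {E, F, G}, and the restricted closure of {E, G} across the fragments never reaches {F}.
C → F is preserved.
C, E → F is preserved.
D → C is preserved.

E, G → F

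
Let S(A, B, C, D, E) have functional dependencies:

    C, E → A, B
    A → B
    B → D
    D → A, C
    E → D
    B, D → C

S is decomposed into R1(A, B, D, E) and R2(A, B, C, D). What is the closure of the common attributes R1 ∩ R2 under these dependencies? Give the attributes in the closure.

A, B, C, D

R1 ∩ R2 = {A, B, D}.
D → A, C applies, adding C
Closure: {A, B, C, D}.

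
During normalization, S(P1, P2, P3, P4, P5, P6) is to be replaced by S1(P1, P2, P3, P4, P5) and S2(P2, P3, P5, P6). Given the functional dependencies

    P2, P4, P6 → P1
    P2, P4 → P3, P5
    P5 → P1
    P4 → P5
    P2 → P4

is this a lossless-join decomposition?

Yes

Common attributes: S1 ∩ S2 = {P2, P3, P5}.
Closure of {P2, P3, P5}: P5 → P1 applies, adding P1; P2 → P4 applies, adding P4. So (P2, P3, P5)⁺ = {P1, P2, P3, P4, P5}.
This closure contains every attribute of S1, so S1 ∩ S2 → S1. The join is lossless.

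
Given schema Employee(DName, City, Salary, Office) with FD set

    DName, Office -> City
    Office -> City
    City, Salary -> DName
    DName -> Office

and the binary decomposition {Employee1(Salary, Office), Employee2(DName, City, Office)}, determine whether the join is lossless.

Common attributes: Employee1 ∩ Employee2 = {Office}.
Closure of {Office}: Office → City applies, adding City. So (Office)⁺ = {City, Office}.
The closure contains neither all of Employee1 = {Salary, Office} nor all of Employee2 = {DName, City, Office}, so the common attributes are not a superkey of either fragment. The join is lossy.

No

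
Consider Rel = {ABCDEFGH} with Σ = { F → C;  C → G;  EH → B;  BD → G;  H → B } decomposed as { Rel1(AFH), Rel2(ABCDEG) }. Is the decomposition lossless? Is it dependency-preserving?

lossy and not dependency-preserving

Lossless test: (A)⁺ = {A}, which is a superkey of neither fragment — lossy.
Dependency preservation: the restricted closure of {F} across the fragments never reaches {C}, so F → C cannot be enforced without a join — not preserved.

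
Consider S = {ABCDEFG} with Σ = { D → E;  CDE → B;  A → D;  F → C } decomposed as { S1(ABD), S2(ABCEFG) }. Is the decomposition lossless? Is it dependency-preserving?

Lossless test: (AB)⁺ = {ABDE}, which contains all of one fragment — lossless.
Dependency preservation: the restricted closure of {D} across the fragments never reaches {E}, so D → E cannot be enforced without a join — not preserved.

lossless but not dependency-preserving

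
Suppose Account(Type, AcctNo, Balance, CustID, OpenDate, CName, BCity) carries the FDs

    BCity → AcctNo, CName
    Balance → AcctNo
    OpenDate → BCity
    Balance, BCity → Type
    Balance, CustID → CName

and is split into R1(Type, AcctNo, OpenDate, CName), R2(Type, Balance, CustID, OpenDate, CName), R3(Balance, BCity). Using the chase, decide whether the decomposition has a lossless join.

Chase test. Columns are Type, AcctNo, Balance, CustID, OpenDate, CName, BCity; row i has aⱼ where attribute j ∈ Ri, else bᵢⱼ.
Initial tableau (one row per fragment):
  row 1: a1 a2 b13 b14 a5 a6 b17
  row 2: a1 b22 a3 a4 a5 a6 b27
  row 3: b31 b32 a3 b34 b35 b36 a7
Rows 2 and 3 agree on Balance; apply Balance→AcctNo and equate their AcctNo entries.
Rows 1 and 2 agree on OpenDate; apply OpenDate→BCity and equate their BCity entries.
Rows 1 and 2 agree on BCity; apply BCity→AcctNo, CName and equate their AcctNo, CName entries.
No row becomes fully distinguished — the join is lossy.

No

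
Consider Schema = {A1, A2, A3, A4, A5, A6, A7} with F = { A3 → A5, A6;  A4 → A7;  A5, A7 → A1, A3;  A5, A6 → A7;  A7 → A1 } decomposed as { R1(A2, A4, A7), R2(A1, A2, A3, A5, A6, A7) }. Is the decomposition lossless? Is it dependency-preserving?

Lossless test: (A2, A7)⁺ = {A1, A2, A7}, which is a superkey of neither fragment — lossy.
Dependency preservation: every FD's attributes lie within a single fragment, so each can be enforced locally — preserved.

lossy but dependency-preserving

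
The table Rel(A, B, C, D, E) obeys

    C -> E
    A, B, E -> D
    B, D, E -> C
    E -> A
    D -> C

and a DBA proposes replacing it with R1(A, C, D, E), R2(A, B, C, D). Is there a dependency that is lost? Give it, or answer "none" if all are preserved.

A, B, E -> D

Check A, B, E → D: no single fragment contains all of {A, B, D, E}, and the restricted closure of {A, B, E} across the fragments never reaches {D}.
C → E is preserved.
B, D, E → C is preserved.
E → A is preserved.
D → C is preserved.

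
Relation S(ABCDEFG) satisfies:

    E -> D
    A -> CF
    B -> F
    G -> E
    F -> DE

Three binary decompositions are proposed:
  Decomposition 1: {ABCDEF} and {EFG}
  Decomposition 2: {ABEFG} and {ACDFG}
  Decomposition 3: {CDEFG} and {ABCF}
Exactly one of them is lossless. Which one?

Decomposition 2

Decomposition 1: common = {EF}, closure = {DEF} → lossy.
Decomposition 2: common = {AFG}, closure = {ACDEFG} → lossless.
Decomposition 3: common = {CF}, closure = {CDEF} → lossy.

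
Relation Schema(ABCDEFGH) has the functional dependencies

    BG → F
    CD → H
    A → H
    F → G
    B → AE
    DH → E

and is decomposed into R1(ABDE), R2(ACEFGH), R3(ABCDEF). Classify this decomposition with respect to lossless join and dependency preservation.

Lossless test (chase): Rows 1 and 2 agree on A; apply A→H and equate their H entries. Rows 1 and 3 agree on A; apply A→H and equate their H entries. Rows 2 and 3 agree on F; apply F→G and equate their G entries. Row 3 is now all distinguished symbols — the join is lossless.
Dependency preservation: the restricted closure of {BG} across the fragments never reaches {F}, so BG → F cannot be enforced without a join — not preserved.

lossless but not dependency-preserving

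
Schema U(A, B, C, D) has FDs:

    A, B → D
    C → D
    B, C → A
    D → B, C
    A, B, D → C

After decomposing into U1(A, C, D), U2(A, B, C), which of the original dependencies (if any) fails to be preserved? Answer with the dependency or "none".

A, B → D: restricted closure across fragments reaches D.
C → D lies within U1.
B, C → A lies within U2.
D → B, C: restricted closure across fragments reaches B, C.
A, B, D → C: restricted closure across fragments reaches C.
Every dependency is enforceable on the fragments, so the decomposition is dependency-preserving.

none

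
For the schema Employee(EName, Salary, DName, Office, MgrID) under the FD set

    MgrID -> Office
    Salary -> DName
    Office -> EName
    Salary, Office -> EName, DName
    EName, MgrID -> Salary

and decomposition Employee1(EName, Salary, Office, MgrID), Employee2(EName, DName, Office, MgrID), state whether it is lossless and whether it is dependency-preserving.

lossless but not dependency-preserving

Lossless test: (EName, Office, MgrID)⁺ = {EName, Salary, DName, Office, MgrID}, which contains all of one fragment — lossless.
Dependency preservation: the restricted closure of {Salary} across the fragments never reaches {DName}, so Salary → DName cannot be enforced without a join — not preserved.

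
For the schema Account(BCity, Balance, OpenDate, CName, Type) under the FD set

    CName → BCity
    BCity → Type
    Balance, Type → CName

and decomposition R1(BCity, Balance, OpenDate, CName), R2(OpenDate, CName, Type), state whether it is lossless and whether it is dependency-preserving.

lossless but not dependency-preserving

Lossless test: (OpenDate, CName)⁺ = {BCity, OpenDate, CName, Type}, which contains all of one fragment — lossless.
Dependency preservation: the restricted closure of {BCity} across the fragments never reaches {Type}, so BCity → Type cannot be enforced without a join — not preserved.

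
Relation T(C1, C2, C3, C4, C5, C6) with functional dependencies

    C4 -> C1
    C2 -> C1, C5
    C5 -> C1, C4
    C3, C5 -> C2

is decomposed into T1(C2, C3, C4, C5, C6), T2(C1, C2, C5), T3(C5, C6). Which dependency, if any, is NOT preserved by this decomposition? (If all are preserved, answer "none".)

C4 -> C1

Check C4 → C1: no single fragment contains all of {C1, C4}, and the restricted closure of {C4} across the fragments never reaches {C1}.
C2 → C1, C5 is preserved.
C5 → C1, C4 is preserved.
C3, C5 → C2 is preserved.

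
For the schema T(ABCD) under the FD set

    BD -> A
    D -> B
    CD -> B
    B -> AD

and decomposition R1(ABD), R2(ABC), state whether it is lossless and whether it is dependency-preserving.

Lossless test: (AB)⁺ = {ABD}, which contains all of one fragment — lossless.
Dependency preservation: CD → B is not contained in any single fragment, but the restricted closure of its left-hand side across the fragments still reaches the right-hand side; the remaining FDs each lie inside some fragment. All dependencies are preserved.

lossless and dependency-preserving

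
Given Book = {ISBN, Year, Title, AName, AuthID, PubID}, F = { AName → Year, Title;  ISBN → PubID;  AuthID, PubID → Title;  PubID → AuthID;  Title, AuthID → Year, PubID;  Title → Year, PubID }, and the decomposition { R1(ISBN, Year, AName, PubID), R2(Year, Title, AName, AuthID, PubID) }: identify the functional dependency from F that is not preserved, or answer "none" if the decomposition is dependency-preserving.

none

AName → Year, Title lies within R2.
ISBN → PubID lies within R1.
AuthID, PubID → Title lies within R2.
PubID → AuthID lies within R2.
Title, AuthID → Year, PubID lies within R2.
Title → Year, PubID lies within R2.
Every dependency is enforceable on the fragments, so the decomposition is dependency-preserving.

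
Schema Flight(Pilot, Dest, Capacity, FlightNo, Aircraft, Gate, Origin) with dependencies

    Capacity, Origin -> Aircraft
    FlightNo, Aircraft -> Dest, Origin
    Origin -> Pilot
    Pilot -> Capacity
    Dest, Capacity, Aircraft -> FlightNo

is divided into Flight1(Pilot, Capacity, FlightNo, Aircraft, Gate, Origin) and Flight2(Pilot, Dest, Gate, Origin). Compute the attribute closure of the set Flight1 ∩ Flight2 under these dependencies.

Flight1 ∩ Flight2 = {Pilot, Gate, Origin}.
Pilot → Capacity applies, adding Capacity
Capacity, Origin → Aircraft applies, adding Aircraft
Closure: {Pilot, Capacity, Aircraft, Gate, Origin}.

Pilot, Capacity, Aircraft, Gate, Origin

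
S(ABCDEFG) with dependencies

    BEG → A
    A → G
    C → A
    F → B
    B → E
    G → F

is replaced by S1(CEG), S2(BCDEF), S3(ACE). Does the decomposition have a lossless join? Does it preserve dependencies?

Lossless test (chase): Rows 1 and 2 agree on C; apply C→A and equate their A entries. Rows 1 and 3 agree on C; apply C→A and equate their A entries. Rows 1 and 2 agree on A; apply A→G and equate their G entries. Rows 1 and 3 agree on A; apply A→G and equate their G entries. Rows 1 and 2 agree on G; apply G→F and equate their F entries. Rows 1 and 3 agree on G; apply G→F and equate their F entries. Rows 1 and 2 agree on F; apply F→B and equate their B entries. Rows 1 and 3 agree on F; apply F→B and equate their B entries. Row 2 is now all distinguished symbols — the join is lossless.
Dependency preservation: the restricted closure of {BEG} across the fragments never reaches {A}, so BEG → A cannot be enforced without a join — not preserved.

lossless but not dependency-preserving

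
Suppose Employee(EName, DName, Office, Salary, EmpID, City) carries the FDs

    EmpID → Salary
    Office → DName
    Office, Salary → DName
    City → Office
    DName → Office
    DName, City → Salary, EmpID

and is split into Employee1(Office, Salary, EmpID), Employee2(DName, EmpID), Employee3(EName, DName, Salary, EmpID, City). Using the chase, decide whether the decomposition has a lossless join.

Chase test. Columns are EName, DName, Office, Salary, EmpID, City; row i has aⱼ where attribute j ∈ Employeei, else bᵢⱼ.
Initial tableau (one row per fragment):
  row 1: b11 b12 a3 a4 a5 b16
  row 2: b21 a2 b23 b24 a5 b26
  row 3: a1 a2 b33 a4 a5 a6
Rows 1 and 2 agree on EmpID; apply EmpID→Salary and equate their Salary entries.
Rows 2 and 3 agree on DName; apply DName→Office and equate their Office entries.
No row becomes fully distinguished — the join is lossy.

No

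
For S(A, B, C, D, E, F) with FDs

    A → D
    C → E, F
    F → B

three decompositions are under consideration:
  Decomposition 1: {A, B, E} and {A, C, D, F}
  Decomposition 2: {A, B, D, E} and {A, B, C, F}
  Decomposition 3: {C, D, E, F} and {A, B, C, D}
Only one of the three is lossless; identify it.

Decomposition 1: common = {A}, closure = {A, D} → lossy.
Decomposition 2: common = {A, B}, closure = {A, B, D} → lossy.
Decomposition 3: common = {C, D}, closure = {B, C, D, E, F} → lossless.

Decomposition 3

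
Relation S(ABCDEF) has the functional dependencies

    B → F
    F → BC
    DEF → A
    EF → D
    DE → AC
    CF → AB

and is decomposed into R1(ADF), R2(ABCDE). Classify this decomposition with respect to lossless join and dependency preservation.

lossy and not dependency-preserving

Lossless test: (AD)⁺ = {AD}, which is a superkey of neither fragment — lossy.
Dependency preservation: the restricted closure of {B} across the fragments never reaches {F}, so B → F cannot be enforced without a join — not preserved.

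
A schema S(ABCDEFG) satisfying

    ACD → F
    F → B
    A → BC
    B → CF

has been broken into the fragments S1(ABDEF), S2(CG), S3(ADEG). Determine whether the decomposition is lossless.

Chase test. Columns are ABCDEFG; row i has aⱼ where attribute j ∈ Si, else bᵢⱼ.
Initial tableau (one row per fragment):
  row 1: a1 a2 b13 a4 a5 a6 b17
  row 2: b21 b22 a3 b24 b25 b26 a7
  row 3: a1 b32 b33 a4 a5 b36 a7
Rows 1 and 3 agree on A; apply A→BC and equate their BC entries.
Rows 1 and 3 agree on B; apply B→CF and equate their CF entries.
No row becomes fully distinguished — the join is lossy.

No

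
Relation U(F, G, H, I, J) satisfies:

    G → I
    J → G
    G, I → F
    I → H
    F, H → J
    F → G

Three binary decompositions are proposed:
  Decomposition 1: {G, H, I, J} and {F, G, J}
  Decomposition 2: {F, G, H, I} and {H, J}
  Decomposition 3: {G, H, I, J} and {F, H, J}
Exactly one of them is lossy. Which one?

Decomposition 2

Decomposition 1: common = {G, J}, closure = {F, G, H, I, J} → lossless.
Decomposition 2: common = {H}, closure = {H} → lossy.
Decomposition 3: common = {H, J}, closure = {F, G, H, I, J} → lossless.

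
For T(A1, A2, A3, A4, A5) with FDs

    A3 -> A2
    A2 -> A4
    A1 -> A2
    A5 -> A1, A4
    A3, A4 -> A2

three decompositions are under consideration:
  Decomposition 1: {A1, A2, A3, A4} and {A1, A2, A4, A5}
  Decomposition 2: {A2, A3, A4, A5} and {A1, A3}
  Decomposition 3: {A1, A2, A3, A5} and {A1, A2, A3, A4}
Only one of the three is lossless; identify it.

Decomposition 1: common = {A1, A2, A4}, closure = {A1, A2, A4} → lossy.
Decomposition 2: common = {A3}, closure = {A2, A3, A4} → lossy.
Decomposition 3: common = {A1, A2, A3}, closure = {A1, A2, A3, A4} → lossless.

Decomposition 3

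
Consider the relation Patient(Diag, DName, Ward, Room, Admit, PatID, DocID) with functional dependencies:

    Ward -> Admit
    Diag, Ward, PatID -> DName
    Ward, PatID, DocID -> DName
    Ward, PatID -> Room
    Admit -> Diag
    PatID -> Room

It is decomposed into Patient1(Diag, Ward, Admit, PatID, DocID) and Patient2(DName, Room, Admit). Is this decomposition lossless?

No

Common attributes: Patient1 ∩ Patient2 = {Admit}.
Closure of {Admit}: Admit → Diag applies, adding Diag. So (Admit)⁺ = {Diag, Admit}.
The closure contains neither all of Patient1 = {Diag, Ward, Admit, PatID, DocID} nor all of Patient2 = {DName, Room, Admit}, so the common attributes are not a superkey of either fragment. The join is lossy.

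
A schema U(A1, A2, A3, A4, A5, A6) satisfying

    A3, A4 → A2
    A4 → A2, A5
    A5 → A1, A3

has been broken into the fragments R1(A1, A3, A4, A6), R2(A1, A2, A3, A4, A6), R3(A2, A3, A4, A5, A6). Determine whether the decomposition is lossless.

Yes

Chase test. Columns are A1, A2, A3, A4, A5, A6; row i has aⱼ where attribute j ∈ Ri, else bᵢⱼ.
Initial tableau (one row per fragment):
  row 1: a1 b12 a3 a4 b15 a6
  row 2: a1 a2 a3 a4 b25 a6
  row 3: b31 a2 a3 a4 a5 a6
Rows 1 and 2 agree on A3, A4; apply A3, A4→A2 and equate their A2 entries.
Rows 1 and 2 agree on A4; apply A4→A2, A5 and equate their A2, A5 entries.
Rows 1 and 3 agree on A4; apply A4→A2, A5 and equate their A2, A5 entries.
Rows 1 and 3 agree on A5; apply A5→A1, A3 and equate their A1, A3 entries.
Row 1 is now all distinguished symbols — the join is lossless.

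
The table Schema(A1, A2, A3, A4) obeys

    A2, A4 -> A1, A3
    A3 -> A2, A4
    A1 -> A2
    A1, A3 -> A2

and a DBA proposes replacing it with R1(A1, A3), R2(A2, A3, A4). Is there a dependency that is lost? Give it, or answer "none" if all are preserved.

Check A1 → A2: no single fragment contains all of {A1, A2}, and the restricted closure of {A1} across the fragments never reaches {A2}.
A2, A4 → A1, A3 is preserved.
A3 → A2, A4 is preserved.
A1, A3 → A2 is preserved.

A1 -> A2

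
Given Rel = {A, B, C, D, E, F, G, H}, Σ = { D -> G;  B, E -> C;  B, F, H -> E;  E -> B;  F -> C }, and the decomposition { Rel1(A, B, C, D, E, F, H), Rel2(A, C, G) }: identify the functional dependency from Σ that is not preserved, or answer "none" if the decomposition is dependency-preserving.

Check D → G: no single fragment contains all of {D, G}, and the restricted closure of {D} across the fragments never reaches {G}.
B, E → C is preserved.
B, F, H → E is preserved.
E → B is preserved.
F → C is preserved.

D -> G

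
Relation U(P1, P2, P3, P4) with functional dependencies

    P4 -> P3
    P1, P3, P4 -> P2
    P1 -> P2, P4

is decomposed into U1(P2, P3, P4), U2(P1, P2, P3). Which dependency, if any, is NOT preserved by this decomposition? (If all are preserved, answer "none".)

P1 -> P2, P4

Check P1 → P2, P4: no single fragment contains all of {P1, P2, P4}, and the restricted closure of {P1} across the fragments never reaches {P2, P4}.
P4 → P3 is preserved.
P1, P3, P4 → P2 is preserved.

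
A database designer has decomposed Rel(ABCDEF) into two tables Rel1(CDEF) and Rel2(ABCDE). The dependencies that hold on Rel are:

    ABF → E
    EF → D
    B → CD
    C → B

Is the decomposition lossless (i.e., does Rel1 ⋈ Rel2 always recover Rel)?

No

Common attributes: Rel1 ∩ Rel2 = {CDE}.
Closure of {CDE}: C → B applies, adding B. So (CDE)⁺ = {BCDE}.
The closure contains neither all of Rel1 = {CDEF} nor all of Rel2 = {ABCDE}, so the common attributes are not a superkey of either fragment. The join is lossy.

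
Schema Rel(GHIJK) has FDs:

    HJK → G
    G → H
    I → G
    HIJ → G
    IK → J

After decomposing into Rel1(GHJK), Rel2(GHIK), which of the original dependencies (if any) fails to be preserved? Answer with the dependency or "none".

IK → J

Check IK → J: no single fragment contains all of {IJK}, and the restricted closure of {IK} across the fragments never reaches {J}.
HJK → G is preserved.
G → H is preserved.
I → G is preserved.
HIJ → G is preserved.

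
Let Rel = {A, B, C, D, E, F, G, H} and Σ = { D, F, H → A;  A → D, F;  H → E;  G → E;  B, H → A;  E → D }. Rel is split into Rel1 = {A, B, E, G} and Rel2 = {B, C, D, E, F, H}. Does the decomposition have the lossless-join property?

No

Common attributes: Rel1 ∩ Rel2 = {B, E}.
Closure of {B, E}: E → D applies, adding D. So (B, E)⁺ = {B, D, E}.
The closure contains neither all of Rel1 = {A, B, E, G} nor all of Rel2 = {B, C, D, E, F, H}, so the common attributes are not a superkey of either fragment. The join is lossy.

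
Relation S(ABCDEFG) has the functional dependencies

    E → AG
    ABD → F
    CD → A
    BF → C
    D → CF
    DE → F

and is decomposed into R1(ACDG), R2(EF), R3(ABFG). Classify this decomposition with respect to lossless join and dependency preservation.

Lossless test (chase): applying each FD to every pair of rows produces no changes in the tableau, so no row becomes fully distinguished — the join is lossy.
Dependency preservation: the restricted closure of {E} across the fragments never reaches {AG}, so E → AG cannot be enforced without a join — not preserved.

lossy and not dependency-preserving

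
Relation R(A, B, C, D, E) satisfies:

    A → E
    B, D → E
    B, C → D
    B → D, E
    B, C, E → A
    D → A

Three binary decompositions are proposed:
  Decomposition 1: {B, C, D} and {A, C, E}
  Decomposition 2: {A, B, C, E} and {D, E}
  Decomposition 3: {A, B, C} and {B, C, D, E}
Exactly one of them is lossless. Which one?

Decomposition 3

Decomposition 1: common = {C}, closure = {C} → lossy.
Decomposition 2: common = {E}, closure = {E} → lossy.
Decomposition 3: common = {B, C}, closure = {A, B, C, D, E} → lossless.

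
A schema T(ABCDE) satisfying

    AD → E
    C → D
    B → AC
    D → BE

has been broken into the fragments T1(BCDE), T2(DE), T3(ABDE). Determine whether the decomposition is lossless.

Chase test. Columns are ABCDE; row i has aⱼ where attribute j ∈ Ti, else bᵢⱼ.
Initial tableau (one row per fragment):
  row 1: b11 a2 a3 a4 a5
  row 2: b21 b22 b23 a4 a5
  row 3: a1 a2 b33 a4 a5
Rows 1 and 3 agree on B; apply B→AC and equate their AC entries.
Rows 1 and 2 agree on D; apply D→BE and equate their BE entries.
Rows 1 and 2 agree on B; apply B→AC and equate their AC entries.
Row 1 is now all distinguished symbols — the join is lossless.

Yes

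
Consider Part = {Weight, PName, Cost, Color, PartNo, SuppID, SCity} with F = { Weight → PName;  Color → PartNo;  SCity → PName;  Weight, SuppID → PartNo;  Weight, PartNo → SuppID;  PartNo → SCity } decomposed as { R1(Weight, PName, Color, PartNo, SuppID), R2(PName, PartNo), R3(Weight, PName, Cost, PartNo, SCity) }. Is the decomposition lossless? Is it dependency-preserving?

lossy but dependency-preserving

Lossless test (chase): Rows 1 and 3 agree on Weight, PartNo; apply Weight, PartNo→SuppID and equate their SuppID entries. Rows 1 and 2 agree on PartNo; apply PartNo→SCity and equate their SCity entries. Rows 1 and 3 agree on PartNo; apply PartNo→SCity and equate their SCity entries. No row becomes fully distinguished — the join is lossy.
Dependency preservation: every FD's attributes lie within a single fragment, so each can be enforced locally — preserved.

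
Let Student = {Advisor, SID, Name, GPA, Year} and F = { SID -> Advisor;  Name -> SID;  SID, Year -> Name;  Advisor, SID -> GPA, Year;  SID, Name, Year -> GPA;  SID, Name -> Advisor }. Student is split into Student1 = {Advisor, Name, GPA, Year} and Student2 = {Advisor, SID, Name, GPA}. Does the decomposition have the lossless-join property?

Yes

Common attributes: Student1 ∩ Student2 = {Advisor, Name, GPA}.
Closure of {Advisor, Name, GPA}: Name → SID applies, adding SID; Advisor, SID → GPA, Year applies, adding Year. So (Advisor, Name, GPA)⁺ = {Advisor, SID, Name, GPA, Year}.
This closure contains every attribute of Student1, so Student1 ∩ Student2 → Student1. The join is lossless.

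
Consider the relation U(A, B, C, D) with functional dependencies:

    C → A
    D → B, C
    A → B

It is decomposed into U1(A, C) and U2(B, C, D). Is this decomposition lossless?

Yes

Common attributes: U1 ∩ U2 = {C}.
Closure of {C}: C → A applies, adding A; A → B applies, adding B. So (C)⁺ = {A, B, C}.
This closure contains every attribute of U1, so U1 ∩ U2 → U1. The join is lossless.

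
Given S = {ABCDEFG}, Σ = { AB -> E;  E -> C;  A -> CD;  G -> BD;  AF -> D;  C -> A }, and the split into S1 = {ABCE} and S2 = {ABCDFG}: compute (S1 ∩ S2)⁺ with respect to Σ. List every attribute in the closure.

S1 ∩ S2 = {ABC}.
AB → E applies, adding E
A → CD applies, adding D
Closure: {ABCDE}.

ABCDE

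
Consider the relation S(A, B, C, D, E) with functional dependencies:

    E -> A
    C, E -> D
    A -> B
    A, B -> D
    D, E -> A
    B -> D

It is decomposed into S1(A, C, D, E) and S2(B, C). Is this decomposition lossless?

No

Common attributes: S1 ∩ S2 = {C}.
No dependency enlarges {C}, so (C)⁺ = {C}.
The closure contains neither all of S1 = {A, C, D, E} nor all of S2 = {B, C}, so the common attributes are not a superkey of either fragment. The join is lossy.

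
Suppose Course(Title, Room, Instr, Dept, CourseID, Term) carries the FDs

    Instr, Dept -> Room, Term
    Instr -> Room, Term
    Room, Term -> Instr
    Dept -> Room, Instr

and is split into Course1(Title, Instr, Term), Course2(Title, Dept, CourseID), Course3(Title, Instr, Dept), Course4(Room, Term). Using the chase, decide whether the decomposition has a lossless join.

Chase test. Columns are Title, Room, Instr, Dept, CourseID, Term; row i has aⱼ where attribute j ∈ Coursei, else bᵢⱼ.
Initial tableau (one row per fragment):
  row 1: a1 b12 a3 b14 b15 a6
  row 2: a1 b22 b23 a4 a5 b26
  row 3: a1 b32 a3 a4 b35 b36
  row 4: b41 a2 b43 b44 b45 a6
Rows 1 and 3 agree on Instr; apply Instr→Room, Term and equate their Room, Term entries.
Rows 2 and 3 agree on Dept; apply Dept→Room, Instr and equate their Room, Instr entries.
Rows 2 and 3 agree on Instr, Dept; apply Instr, Dept→Room, Term and equate their Room, Term entries.
No row becomes fully distinguished — the join is lossy.

No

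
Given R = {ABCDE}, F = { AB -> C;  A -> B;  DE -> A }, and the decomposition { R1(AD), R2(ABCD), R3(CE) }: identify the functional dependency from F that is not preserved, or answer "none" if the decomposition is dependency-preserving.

Check DE → A: no single fragment contains all of {ADE}, and the restricted closure of {DE} across the fragments never reaches {A}.
AB → C is preserved.
A → B is preserved.

DE -> A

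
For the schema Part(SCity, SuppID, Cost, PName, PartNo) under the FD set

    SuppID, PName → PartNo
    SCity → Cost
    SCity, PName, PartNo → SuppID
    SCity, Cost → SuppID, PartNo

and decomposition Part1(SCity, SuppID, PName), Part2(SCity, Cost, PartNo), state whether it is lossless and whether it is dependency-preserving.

Lossless test: (SCity)⁺ = {SCity, SuppID, Cost, PartNo}, which contains all of one fragment — lossless.
Dependency preservation: the restricted closure of {SuppID, PName} across the fragments never reaches {PartNo}, so SuppID, PName → PartNo cannot be enforced without a join — not preserved.

lossless but not dependency-preserving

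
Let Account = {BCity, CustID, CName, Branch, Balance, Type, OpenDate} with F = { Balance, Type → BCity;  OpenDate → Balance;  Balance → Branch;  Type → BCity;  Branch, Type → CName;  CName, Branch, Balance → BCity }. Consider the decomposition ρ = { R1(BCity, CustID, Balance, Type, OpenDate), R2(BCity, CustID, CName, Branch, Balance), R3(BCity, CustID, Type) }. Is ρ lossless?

No

Chase test. Columns are BCity, CustID, CName, Branch, Balance, Type, OpenDate; row i has aⱼ where attribute j ∈ Ri, else bᵢⱼ.
Initial tableau (one row per fragment):
  row 1: a1 a2 b13 b14 a5 a6 a7
  row 2: a1 a2 a3 a4 a5 b26 b27
  row 3: a1 a2 b33 b34 b35 a6 b37
Rows 1 and 2 agree on Balance; apply Balance→Branch and equate their Branch entries.
No row becomes fully distinguished — the join is lossy.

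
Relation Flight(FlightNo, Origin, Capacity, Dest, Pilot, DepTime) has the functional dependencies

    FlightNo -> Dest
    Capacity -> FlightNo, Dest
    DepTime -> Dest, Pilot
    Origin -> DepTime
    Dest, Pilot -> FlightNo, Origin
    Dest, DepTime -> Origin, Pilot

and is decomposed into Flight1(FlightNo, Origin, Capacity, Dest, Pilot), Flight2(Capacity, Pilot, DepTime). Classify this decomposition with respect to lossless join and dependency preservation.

Lossless test: (Capacity, Pilot)⁺ = {FlightNo, Origin, Capacity, Dest, Pilot, DepTime}, which contains all of one fragment — lossless.
Dependency preservation: the restricted closure of {DepTime} across the fragments never reaches {Dest, Pilot}, so DepTime → Dest, Pilot cannot be enforced without a join — not preserved.

lossless but not dependency-preserving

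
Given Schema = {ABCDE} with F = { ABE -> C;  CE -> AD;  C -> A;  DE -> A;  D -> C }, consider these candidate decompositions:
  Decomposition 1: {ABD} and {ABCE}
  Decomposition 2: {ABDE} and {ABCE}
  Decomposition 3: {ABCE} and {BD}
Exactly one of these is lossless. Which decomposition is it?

Decomposition 2

Decomposition 1: common = {AB}, closure = {AB} → lossy.
Decomposition 2: common = {ABE}, closure = {ABCDE} → lossless.
Decomposition 3: common = {B}, closure = {B} → lossy.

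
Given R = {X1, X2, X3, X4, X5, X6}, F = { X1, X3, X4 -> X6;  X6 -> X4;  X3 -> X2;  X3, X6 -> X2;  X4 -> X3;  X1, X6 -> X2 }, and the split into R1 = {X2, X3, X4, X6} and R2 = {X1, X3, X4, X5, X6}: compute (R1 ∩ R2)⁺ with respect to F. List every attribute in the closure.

X2, X3, X4, X6

R1 ∩ R2 = {X3, X4, X6}.
X3 → X2 applies, adding X2
Closure: {X2, X3, X4, X6}.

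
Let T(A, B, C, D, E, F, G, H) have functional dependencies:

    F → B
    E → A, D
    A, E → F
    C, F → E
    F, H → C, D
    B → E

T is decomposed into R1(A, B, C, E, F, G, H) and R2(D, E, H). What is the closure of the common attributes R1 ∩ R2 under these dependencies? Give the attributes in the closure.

A, B, C, D, E, F, H

R1 ∩ R2 = {E, H}.
E → A, D applies, adding A, D
A, E → F applies, adding F
F, H → C, D applies, adding C
F → B applies, adding B
Closure: {A, B, C, D, E, F, H}.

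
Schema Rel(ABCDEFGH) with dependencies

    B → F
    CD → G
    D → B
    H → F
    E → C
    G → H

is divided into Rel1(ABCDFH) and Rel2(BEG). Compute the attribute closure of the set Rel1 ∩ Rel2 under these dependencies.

Rel1 ∩ Rel2 = {B}.
B → F applies, adding F
Closure: {BF}.

BF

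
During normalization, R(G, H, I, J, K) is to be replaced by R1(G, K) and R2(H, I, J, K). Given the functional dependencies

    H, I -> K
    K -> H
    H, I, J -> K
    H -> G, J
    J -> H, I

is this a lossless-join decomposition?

Yes

Common attributes: R1 ∩ R2 = {K}.
Closure of {K}: K → H applies, adding H; H → G, J applies, adding G, J; J → H, I applies, adding I. So (K)⁺ = {G, H, I, J, K}.
This closure contains every attribute of R1, so R1 ∩ R2 → R1. The join is lossless.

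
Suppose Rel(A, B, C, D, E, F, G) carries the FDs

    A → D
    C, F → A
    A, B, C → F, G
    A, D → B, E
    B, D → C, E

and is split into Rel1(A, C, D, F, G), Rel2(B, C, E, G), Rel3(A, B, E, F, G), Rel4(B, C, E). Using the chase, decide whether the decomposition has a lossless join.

Yes

Chase test. Columns are A, B, C, D, E, F, G; row i has aⱼ where attribute j ∈ Reli, else bᵢⱼ.
Initial tableau (one row per fragment):
  row 1: a1 b12 a3 a4 b15 a6 a7
  row 2: b21 a2 a3 b24 a5 b26 a7
  row 3: a1 a2 b33 b34 a5 a6 a7
  row 4: b41 a2 a3 b44 a5 b46 b47
Rows 1 and 3 agree on A; apply A→D and equate their D entries.
Rows 1 and 3 agree on A, D; apply A, D→B, E and equate their B, E entries.
Rows 1 and 3 agree on B, D; apply B, D→C, E and equate their C, E entries.
Row 1 is now all distinguished symbols — the join is lossless.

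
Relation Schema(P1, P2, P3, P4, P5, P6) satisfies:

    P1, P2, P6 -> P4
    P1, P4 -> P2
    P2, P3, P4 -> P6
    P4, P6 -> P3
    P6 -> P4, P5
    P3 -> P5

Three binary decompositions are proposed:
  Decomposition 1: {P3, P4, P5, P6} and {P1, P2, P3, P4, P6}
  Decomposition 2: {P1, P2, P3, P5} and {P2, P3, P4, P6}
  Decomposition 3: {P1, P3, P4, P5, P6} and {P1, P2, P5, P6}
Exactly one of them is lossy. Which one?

Decomposition 1: common = {P3, P4, P6}, closure = {P3, P4, P5, P6} → lossless.
Decomposition 2: common = {P2, P3}, closure = {P2, P3, P5} → lossy.
Decomposition 3: common = {P1, P5, P6}, closure = {P1, P2, P3, P4, P5, P6} → lossless.

Decomposition 2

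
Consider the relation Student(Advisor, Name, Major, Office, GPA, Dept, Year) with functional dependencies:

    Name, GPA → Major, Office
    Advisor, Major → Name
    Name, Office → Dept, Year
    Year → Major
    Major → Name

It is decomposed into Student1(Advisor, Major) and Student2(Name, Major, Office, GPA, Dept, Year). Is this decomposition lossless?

No

Common attributes: Student1 ∩ Student2 = {Major}.
Closure of {Major}: Major → Name applies, adding Name. So (Major)⁺ = {Name, Major}.
The closure contains neither all of Student1 = {Advisor, Major} nor all of Student2 = {Name, Major, Office, GPA, Dept, Year}, so the common attributes are not a superkey of either fragment. The join is lossy.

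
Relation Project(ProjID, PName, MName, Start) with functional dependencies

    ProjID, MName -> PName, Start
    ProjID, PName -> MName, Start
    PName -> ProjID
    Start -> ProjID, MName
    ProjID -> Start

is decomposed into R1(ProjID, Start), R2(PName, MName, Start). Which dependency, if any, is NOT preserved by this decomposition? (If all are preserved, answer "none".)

ProjID, MName → PName, Start: restricted closure across fragments reaches PName, Start.
ProjID, PName → MName, Start: restricted closure across fragments reaches MName, Start.
PName → ProjID: restricted closure across fragments reaches ProjID.
Start → ProjID, MName: restricted closure across fragments reaches ProjID, MName.
ProjID → Start lies within R1.
Every dependency is enforceable on the fragments, so the decomposition is dependency-preserving.

none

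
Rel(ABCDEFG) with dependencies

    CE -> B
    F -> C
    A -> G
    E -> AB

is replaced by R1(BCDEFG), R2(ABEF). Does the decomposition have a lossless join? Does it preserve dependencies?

lossless but not dependency-preserving

Lossless test: (BEF)⁺ = {ABCEFG}, which contains all of one fragment — lossless.
Dependency preservation: the restricted closure of {A} across the fragments never reaches {G}, so A → G cannot be enforced without a join — not preserved.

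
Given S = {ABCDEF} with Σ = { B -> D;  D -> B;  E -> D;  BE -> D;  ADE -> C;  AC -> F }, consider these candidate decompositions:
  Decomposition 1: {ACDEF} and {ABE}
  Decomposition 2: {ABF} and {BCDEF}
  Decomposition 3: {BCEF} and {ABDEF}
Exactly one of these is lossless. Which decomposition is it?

Decomposition 1: common = {AE}, closure = {ABCDEF} → lossless.
Decomposition 2: common = {BF}, closure = {BDF} → lossy.
Decomposition 3: common = {BEF}, closure = {BDEF} → lossy.

Decomposition 1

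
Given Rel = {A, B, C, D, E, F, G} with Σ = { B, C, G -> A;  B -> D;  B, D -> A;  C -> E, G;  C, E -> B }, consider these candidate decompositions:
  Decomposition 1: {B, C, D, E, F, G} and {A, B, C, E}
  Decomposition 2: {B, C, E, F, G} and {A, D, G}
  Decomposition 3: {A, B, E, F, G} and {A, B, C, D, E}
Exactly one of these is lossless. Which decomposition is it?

Decomposition 1

Decomposition 1: common = {B, C, E}, closure = {A, B, C, D, E, G} → lossless.
Decomposition 2: common = {G}, closure = {G} → lossy.
Decomposition 3: common = {A, B, E}, closure = {A, B, D, E} → lossy.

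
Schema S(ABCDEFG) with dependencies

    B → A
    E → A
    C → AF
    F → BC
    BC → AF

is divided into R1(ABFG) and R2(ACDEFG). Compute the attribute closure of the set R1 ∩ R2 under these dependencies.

R1 ∩ R2 = {AFG}.
F → BC applies, adding BC
Closure: {ABCFG}.

ABCFG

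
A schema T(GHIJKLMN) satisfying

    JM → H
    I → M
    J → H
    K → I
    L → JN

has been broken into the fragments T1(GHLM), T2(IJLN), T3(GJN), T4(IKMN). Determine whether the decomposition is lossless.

Chase test. Columns are GHIJKLMN; row i has aⱼ where attribute j ∈ Ti, else bᵢⱼ.
Initial tableau (one row per fragment):
  row 1: a1 a2 b13 b14 b15 a6 a7 b18
  row 2: b21 b22 a3 a4 b25 a6 b27 a8
  row 3: a1 b32 b33 a4 b35 b36 b37 a8
  row 4: b41 b42 a3 b44 a5 b46 a7 a8
Rows 2 and 4 agree on I; apply I→M and equate their M entries.
Rows 2 and 3 agree on J; apply J→H and equate their H entries.
Rows 1 and 2 agree on L; apply L→JN and equate their JN entries.
Rows 1 and 2 agree on JM; apply JM→H and equate their H entries.
No row becomes fully distinguished — the join is lossy.

No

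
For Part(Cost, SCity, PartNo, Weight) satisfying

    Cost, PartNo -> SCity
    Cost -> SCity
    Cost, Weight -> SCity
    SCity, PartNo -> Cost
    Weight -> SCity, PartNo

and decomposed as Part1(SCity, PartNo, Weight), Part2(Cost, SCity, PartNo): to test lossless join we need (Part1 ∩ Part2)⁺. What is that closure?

Cost, SCity, PartNo

Part1 ∩ Part2 = {SCity, PartNo}.
SCity, PartNo → Cost applies, adding Cost
Closure: {Cost, SCity, PartNo}.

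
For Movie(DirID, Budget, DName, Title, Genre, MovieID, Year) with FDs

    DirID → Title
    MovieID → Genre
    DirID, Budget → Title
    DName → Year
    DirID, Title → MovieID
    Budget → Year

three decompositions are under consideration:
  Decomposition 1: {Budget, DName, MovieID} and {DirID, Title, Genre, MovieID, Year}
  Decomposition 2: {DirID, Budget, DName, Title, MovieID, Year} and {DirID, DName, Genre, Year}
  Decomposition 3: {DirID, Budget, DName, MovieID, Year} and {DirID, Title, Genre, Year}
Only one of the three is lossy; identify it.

Decomposition 1: common = {MovieID}, closure = {Genre, MovieID} → lossy.
Decomposition 2: common = {DirID, DName, Year}, closure = {DirID, DName, Title, Genre, MovieID, Year} → lossless.
Decomposition 3: common = {DirID, Year}, closure = {DirID, Title, Genre, MovieID, Year} → lossless.

Decomposition 1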